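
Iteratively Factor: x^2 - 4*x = (x)*(x - 4)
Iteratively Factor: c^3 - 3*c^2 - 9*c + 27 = (c + 3)*(c^2 - 6*c + 9) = (c - 3)*(c + 3)*(c - 3)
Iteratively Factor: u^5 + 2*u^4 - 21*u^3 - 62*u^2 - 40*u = (u + 2)*(u^4 - 21*u^2 - 20*u) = (u + 1)*(u + 2)*(u^3 - u^2 - 20*u) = (u - 5)*(u + 1)*(u + 2)*(u^2 + 4*u) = (u - 5)*(u + 1)*(u + 2)*(u + 4)*(u)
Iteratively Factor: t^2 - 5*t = (t - 5)*(t)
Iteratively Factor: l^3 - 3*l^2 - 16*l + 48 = (l - 3)*(l^2 - 16) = (l - 3)*(l + 4)*(l - 4)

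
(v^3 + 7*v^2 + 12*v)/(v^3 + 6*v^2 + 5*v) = (v^2 + 7*v + 12)/(v^2 + 6*v + 5)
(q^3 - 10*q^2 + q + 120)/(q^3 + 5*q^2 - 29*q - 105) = (q - 8)/(q + 7)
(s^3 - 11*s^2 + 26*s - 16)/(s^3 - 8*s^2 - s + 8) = (s - 2)/(s + 1)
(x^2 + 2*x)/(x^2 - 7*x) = (x + 2)/(x - 7)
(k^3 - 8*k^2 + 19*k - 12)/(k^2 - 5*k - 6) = (-k^3 + 8*k^2 - 19*k + 12)/(-k^2 + 5*k + 6)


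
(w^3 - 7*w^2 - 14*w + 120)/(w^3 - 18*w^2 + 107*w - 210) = (w + 4)/(w - 7)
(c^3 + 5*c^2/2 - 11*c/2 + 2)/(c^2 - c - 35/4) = 2*(-2*c^3 - 5*c^2 + 11*c - 4)/(-4*c^2 + 4*c + 35)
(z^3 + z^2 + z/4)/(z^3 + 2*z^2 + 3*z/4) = (2*z + 1)/(2*z + 3)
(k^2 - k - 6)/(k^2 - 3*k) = (k + 2)/k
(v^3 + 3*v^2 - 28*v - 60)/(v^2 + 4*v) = (v^3 + 3*v^2 - 28*v - 60)/(v*(v + 4))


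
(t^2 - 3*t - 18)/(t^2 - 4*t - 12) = (t + 3)/(t + 2)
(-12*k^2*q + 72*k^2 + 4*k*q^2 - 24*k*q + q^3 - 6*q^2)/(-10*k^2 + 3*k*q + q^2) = (6*k*q - 36*k + q^2 - 6*q)/(5*k + q)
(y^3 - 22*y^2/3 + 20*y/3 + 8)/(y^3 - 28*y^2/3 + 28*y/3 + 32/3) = (y - 6)/(y - 8)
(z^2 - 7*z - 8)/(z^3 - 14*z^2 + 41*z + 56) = 1/(z - 7)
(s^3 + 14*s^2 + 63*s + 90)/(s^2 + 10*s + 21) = (s^2 + 11*s + 30)/(s + 7)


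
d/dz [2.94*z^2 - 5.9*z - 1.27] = 5.88*z - 5.9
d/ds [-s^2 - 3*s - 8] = -2*s - 3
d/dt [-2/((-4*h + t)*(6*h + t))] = 2*(2*h + 2*t)/((4*h - t)^2*(6*h + t)^2)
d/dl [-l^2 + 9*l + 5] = 9 - 2*l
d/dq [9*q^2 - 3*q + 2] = 18*q - 3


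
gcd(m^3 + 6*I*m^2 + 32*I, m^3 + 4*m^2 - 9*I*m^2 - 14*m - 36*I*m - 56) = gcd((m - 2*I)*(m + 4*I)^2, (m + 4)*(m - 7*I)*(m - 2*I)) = m - 2*I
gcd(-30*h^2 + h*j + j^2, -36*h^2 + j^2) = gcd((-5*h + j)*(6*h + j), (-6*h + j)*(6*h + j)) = 6*h + j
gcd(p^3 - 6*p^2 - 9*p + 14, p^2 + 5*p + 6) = p + 2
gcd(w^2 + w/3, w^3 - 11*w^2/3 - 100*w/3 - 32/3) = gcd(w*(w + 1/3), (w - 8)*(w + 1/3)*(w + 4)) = w + 1/3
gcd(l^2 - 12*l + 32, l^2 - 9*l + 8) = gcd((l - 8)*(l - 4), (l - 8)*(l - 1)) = l - 8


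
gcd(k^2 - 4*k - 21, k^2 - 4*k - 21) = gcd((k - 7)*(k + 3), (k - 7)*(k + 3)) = k^2 - 4*k - 21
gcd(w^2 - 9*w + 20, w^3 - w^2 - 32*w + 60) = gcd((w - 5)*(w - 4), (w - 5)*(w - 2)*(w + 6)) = w - 5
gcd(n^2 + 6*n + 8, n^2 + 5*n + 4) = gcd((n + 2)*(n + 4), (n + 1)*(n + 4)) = n + 4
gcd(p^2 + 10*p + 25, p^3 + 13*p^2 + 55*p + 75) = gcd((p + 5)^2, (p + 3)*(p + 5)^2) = p^2 + 10*p + 25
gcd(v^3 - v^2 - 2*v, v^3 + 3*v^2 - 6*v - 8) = v^2 - v - 2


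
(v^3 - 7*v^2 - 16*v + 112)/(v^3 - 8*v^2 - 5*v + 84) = (v + 4)/(v + 3)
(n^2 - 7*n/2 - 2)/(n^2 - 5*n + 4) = (n + 1/2)/(n - 1)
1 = 1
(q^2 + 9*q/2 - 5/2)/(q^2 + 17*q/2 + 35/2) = (2*q - 1)/(2*q + 7)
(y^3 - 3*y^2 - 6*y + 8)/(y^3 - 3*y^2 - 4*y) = (y^2 + y - 2)/(y*(y + 1))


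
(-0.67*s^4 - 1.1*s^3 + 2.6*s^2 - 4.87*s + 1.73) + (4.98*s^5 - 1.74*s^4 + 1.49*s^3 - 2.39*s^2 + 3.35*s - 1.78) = 4.98*s^5 - 2.41*s^4 + 0.39*s^3 + 0.21*s^2 - 1.52*s - 0.05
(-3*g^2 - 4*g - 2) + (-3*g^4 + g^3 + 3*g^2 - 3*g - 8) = -3*g^4 + g^3 - 7*g - 10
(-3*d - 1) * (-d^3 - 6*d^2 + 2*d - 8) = 3*d^4 + 19*d^3 + 22*d + 8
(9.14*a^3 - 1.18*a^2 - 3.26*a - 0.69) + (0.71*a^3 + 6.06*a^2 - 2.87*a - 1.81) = 9.85*a^3 + 4.88*a^2 - 6.13*a - 2.5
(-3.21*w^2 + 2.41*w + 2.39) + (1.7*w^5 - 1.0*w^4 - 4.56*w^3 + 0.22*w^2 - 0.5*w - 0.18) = 1.7*w^5 - 1.0*w^4 - 4.56*w^3 - 2.99*w^2 + 1.91*w + 2.21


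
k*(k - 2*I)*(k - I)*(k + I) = k^4 - 2*I*k^3 + k^2 - 2*I*k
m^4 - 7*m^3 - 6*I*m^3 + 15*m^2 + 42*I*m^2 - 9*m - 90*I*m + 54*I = (m - 3)^2*(m - 1)*(m - 6*I)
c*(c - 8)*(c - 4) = c^3 - 12*c^2 + 32*c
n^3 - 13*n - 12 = (n - 4)*(n + 1)*(n + 3)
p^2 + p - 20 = (p - 4)*(p + 5)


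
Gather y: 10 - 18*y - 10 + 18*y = 0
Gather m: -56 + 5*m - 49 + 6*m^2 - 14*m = 6*m^2 - 9*m - 105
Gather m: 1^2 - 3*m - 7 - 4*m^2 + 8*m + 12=-4*m^2 + 5*m + 6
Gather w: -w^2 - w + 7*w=-w^2 + 6*w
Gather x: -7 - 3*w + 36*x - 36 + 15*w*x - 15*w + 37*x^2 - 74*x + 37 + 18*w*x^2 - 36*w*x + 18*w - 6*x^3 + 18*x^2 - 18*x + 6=-6*x^3 + x^2*(18*w + 55) + x*(-21*w - 56)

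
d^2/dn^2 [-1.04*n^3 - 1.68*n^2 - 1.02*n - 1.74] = -6.24*n - 3.36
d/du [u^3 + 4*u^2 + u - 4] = 3*u^2 + 8*u + 1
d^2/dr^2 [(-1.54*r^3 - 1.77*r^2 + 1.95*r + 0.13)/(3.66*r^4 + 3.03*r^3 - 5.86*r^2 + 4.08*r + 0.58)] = (-41.2584479999998*r^9 - 142.261272*r^8 - 2.49245999999994*r^7 + 539.668734*r^6 + 409.589766*r^5 - 164.379816*r^4 - 129.073124*r^3 - 65.9679599999999*r^2 + 16.637988*r - 5.208064)/(49.027896*r^12 + 121.766004*r^11 - 134.688366*r^10 - 198.137097*r^9 + 510.435234*r^8 - 61.9235640000001*r^7 - 511.77745*r^6 + 561.80844*r^5 - 186.177984*r^4 - 12.227436*r^3 + 23.050824*r^2 + 4.117536*r + 0.195112)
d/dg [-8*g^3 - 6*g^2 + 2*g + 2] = -24*g^2 - 12*g + 2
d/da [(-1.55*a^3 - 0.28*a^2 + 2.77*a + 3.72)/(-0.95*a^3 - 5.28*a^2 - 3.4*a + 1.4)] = (8.88178419700125e-16*a^5 + 7.918*a^4 + 15.803*a^3 + 19.6696*a^2 + 38.4992*a + 16.526)/(0.9025*a^6 + 10.032*a^5 + 34.3384*a^4 + 33.244*a^3 - 3.224*a^2 - 9.52*a + 1.96)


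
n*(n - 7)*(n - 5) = n^3 - 12*n^2 + 35*n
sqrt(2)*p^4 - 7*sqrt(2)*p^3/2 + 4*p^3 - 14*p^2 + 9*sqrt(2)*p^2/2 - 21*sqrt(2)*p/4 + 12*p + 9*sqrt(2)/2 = (p - 2)*(p - 3/2)*(p + 3*sqrt(2)/2)*(sqrt(2)*p + 1)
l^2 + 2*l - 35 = (l - 5)*(l + 7)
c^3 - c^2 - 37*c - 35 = (c - 7)*(c + 1)*(c + 5)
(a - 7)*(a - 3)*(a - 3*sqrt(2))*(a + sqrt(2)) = a^4 - 10*a^3 - 2*sqrt(2)*a^3 + 15*a^2 + 20*sqrt(2)*a^2 - 42*sqrt(2)*a + 60*a - 126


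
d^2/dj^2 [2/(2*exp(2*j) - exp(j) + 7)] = 2*((1 - 8*exp(j))*(2*exp(2*j) - exp(j) + 7) + 2*(4*exp(j) - 1)^2*exp(j))*exp(j)/(2*exp(2*j) - exp(j) + 7)^3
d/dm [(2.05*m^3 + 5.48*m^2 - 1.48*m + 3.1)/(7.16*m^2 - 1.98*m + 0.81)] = (14.678*m^4 - 8.11799999999999*m^3 + 4.72789999999999*m^2 - 35.5144*m + 4.9392)/(51.2656*m^4 - 28.3536*m^3 + 15.5196*m^2 - 3.2076*m + 0.6561)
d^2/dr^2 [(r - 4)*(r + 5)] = 2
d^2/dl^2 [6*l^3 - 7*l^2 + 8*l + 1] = 36*l - 14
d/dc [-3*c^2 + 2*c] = 2 - 6*c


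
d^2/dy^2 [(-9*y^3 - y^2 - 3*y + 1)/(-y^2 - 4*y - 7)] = 8*(20*y^3 + 183*y^2 + 312*y - 11)/(y^6 + 12*y^5 + 69*y^4 + 232*y^3 + 483*y^2 + 588*y + 343)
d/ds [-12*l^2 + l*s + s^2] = l + 2*s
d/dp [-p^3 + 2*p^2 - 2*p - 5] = -3*p^2 + 4*p - 2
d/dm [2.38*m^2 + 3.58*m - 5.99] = 4.76*m + 3.58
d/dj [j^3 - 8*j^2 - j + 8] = 3*j^2 - 16*j - 1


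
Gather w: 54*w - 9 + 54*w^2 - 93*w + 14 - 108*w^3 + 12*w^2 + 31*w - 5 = -108*w^3 + 66*w^2 - 8*w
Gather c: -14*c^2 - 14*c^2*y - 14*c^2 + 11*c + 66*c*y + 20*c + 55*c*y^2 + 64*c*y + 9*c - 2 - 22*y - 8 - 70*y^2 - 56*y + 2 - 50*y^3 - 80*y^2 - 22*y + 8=c^2*(-14*y - 28) + c*(55*y^2 + 130*y + 40) - 50*y^3 - 150*y^2 - 100*y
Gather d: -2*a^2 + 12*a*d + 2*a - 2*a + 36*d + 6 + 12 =-2*a^2 + d*(12*a + 36) + 18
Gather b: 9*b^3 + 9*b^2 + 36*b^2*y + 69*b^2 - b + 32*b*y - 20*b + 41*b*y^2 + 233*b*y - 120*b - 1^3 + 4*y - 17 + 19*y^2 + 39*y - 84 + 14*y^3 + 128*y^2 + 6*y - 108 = 9*b^3 + b^2*(36*y + 78) + b*(41*y^2 + 265*y - 141) + 14*y^3 + 147*y^2 + 49*y - 210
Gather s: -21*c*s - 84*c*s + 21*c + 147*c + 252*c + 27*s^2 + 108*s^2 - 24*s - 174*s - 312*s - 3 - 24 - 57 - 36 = 420*c + 135*s^2 + s*(-105*c - 510) - 120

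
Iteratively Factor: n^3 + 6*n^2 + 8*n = (n + 2)*(n^2 + 4*n) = (n + 2)*(n + 4)*(n)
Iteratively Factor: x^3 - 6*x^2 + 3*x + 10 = (x + 1)*(x^2 - 7*x + 10) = (x - 2)*(x + 1)*(x - 5)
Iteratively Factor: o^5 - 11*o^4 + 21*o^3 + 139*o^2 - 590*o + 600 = (o - 5)*(o^4 - 6*o^3 - 9*o^2 + 94*o - 120) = (o - 5)*(o - 3)*(o^3 - 3*o^2 - 18*o + 40) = (o - 5)^2*(o - 3)*(o^2 + 2*o - 8) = (o - 5)^2*(o - 3)*(o + 4)*(o - 2)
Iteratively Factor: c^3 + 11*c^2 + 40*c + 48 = (c + 4)*(c^2 + 7*c + 12) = (c + 4)^2*(c + 3)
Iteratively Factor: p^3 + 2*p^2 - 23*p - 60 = (p + 4)*(p^2 - 2*p - 15) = (p - 5)*(p + 4)*(p + 3)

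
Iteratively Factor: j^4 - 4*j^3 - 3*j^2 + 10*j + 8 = (j - 2)*(j^3 - 2*j^2 - 7*j - 4) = (j - 2)*(j + 1)*(j^2 - 3*j - 4) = (j - 2)*(j + 1)^2*(j - 4)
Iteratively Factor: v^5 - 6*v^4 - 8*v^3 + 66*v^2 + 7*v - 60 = (v - 1)*(v^4 - 5*v^3 - 13*v^2 + 53*v + 60) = (v - 1)*(v + 3)*(v^3 - 8*v^2 + 11*v + 20) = (v - 1)*(v + 1)*(v + 3)*(v^2 - 9*v + 20) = (v - 5)*(v - 1)*(v + 1)*(v + 3)*(v - 4)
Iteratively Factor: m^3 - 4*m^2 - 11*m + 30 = (m - 2)*(m^2 - 2*m - 15) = (m - 5)*(m - 2)*(m + 3)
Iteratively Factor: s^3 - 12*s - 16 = (s - 4)*(s^2 + 4*s + 4) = (s - 4)*(s + 2)*(s + 2)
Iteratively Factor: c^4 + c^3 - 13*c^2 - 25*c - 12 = (c + 3)*(c^3 - 2*c^2 - 7*c - 4) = (c - 4)*(c + 3)*(c^2 + 2*c + 1) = (c - 4)*(c + 1)*(c + 3)*(c + 1)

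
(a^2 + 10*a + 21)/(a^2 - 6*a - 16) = (a^2 + 10*a + 21)/(a^2 - 6*a - 16)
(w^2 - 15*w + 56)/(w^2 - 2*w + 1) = (w^2 - 15*w + 56)/(w^2 - 2*w + 1)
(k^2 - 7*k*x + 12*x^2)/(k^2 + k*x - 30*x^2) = (k^2 - 7*k*x + 12*x^2)/(k^2 + k*x - 30*x^2)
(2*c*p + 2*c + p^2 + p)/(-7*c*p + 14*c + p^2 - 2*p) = (2*c*p + 2*c + p^2 + p)/(-7*c*p + 14*c + p^2 - 2*p)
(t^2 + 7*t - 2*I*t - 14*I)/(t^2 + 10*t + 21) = (t - 2*I)/(t + 3)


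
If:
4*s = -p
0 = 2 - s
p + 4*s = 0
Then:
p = -8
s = 2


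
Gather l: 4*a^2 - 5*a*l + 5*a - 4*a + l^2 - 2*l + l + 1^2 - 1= 4*a^2 + a + l^2 + l*(-5*a - 1)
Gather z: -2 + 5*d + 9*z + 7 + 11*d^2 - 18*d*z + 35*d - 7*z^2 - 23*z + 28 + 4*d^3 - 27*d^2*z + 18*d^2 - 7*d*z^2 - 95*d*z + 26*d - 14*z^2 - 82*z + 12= 4*d^3 + 29*d^2 + 66*d + z^2*(-7*d - 21) + z*(-27*d^2 - 113*d - 96) + 45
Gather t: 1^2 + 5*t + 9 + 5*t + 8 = 10*t + 18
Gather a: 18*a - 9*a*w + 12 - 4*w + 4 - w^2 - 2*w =a*(18 - 9*w) - w^2 - 6*w + 16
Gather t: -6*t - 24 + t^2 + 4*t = t^2 - 2*t - 24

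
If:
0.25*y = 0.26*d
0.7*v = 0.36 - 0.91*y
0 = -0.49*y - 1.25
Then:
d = -2.45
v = 3.83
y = -2.55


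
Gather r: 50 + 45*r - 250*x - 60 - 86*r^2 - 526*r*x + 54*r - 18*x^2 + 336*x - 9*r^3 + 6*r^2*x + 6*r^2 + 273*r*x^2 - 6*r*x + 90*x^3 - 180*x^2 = -9*r^3 + r^2*(6*x - 80) + r*(273*x^2 - 532*x + 99) + 90*x^3 - 198*x^2 + 86*x - 10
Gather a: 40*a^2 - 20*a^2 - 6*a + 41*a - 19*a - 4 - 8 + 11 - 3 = 20*a^2 + 16*a - 4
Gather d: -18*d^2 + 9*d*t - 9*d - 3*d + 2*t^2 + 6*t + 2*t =-18*d^2 + d*(9*t - 12) + 2*t^2 + 8*t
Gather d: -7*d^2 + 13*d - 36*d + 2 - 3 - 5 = -7*d^2 - 23*d - 6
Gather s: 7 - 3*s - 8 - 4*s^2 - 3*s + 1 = -4*s^2 - 6*s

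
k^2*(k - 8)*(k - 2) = k^4 - 10*k^3 + 16*k^2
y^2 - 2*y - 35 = (y - 7)*(y + 5)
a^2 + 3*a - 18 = (a - 3)*(a + 6)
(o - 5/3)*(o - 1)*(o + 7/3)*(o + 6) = o^4 + 17*o^3/3 - 59*o^2/9 - 211*o/9 + 70/3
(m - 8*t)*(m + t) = m^2 - 7*m*t - 8*t^2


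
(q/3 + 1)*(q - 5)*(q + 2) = q^3/3 - 19*q/3 - 10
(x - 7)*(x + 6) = x^2 - x - 42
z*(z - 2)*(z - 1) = z^3 - 3*z^2 + 2*z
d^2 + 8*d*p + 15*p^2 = (d + 3*p)*(d + 5*p)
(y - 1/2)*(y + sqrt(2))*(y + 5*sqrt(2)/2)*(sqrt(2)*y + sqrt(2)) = sqrt(2)*y^4 + sqrt(2)*y^3/2 + 7*y^3 + 7*y^2/2 + 9*sqrt(2)*y^2/2 - 7*y/2 + 5*sqrt(2)*y/2 - 5*sqrt(2)/2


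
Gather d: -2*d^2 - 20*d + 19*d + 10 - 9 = -2*d^2 - d + 1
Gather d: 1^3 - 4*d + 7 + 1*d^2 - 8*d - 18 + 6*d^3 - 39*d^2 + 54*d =6*d^3 - 38*d^2 + 42*d - 10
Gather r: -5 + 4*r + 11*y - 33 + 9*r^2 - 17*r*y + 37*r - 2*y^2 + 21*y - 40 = 9*r^2 + r*(41 - 17*y) - 2*y^2 + 32*y - 78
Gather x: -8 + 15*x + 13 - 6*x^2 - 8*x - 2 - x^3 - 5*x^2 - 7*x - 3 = -x^3 - 11*x^2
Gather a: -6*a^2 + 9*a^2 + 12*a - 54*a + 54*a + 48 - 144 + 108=3*a^2 + 12*a + 12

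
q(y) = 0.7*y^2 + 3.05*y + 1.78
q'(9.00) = 15.65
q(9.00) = 85.93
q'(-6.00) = -5.35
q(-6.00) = 8.68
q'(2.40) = 6.41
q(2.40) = 13.13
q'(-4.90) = -3.81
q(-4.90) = 3.64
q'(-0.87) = 1.83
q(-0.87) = -0.34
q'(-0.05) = 2.98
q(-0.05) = 1.63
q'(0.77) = 4.13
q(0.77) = 4.54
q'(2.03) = 5.89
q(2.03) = 10.86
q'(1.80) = 5.57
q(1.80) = 9.54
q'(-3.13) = -1.33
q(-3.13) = -0.91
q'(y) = 1.4*y + 3.05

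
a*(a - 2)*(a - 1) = a^3 - 3*a^2 + 2*a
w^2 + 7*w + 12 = (w + 3)*(w + 4)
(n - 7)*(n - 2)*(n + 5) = n^3 - 4*n^2 - 31*n + 70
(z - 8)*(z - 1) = z^2 - 9*z + 8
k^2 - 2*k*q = k*(k - 2*q)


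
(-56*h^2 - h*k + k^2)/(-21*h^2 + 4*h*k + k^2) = (8*h - k)/(3*h - k)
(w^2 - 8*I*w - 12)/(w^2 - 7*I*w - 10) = (w - 6*I)/(w - 5*I)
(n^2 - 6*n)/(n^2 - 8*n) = (n - 6)/(n - 8)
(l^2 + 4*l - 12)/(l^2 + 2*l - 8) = (l + 6)/(l + 4)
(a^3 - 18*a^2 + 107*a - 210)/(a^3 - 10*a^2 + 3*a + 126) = (a - 5)/(a + 3)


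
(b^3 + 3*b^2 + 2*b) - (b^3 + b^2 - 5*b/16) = 2*b^2 + 37*b/16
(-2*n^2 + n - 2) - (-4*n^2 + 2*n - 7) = 2*n^2 - n + 5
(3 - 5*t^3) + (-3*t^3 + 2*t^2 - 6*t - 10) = -8*t^3 + 2*t^2 - 6*t - 7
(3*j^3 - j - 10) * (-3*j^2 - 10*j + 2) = -9*j^5 - 30*j^4 + 9*j^3 + 40*j^2 + 98*j - 20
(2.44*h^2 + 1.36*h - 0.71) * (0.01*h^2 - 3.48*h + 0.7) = 0.0244*h^4 - 8.4776*h^3 - 3.0319*h^2 + 3.4228*h - 0.497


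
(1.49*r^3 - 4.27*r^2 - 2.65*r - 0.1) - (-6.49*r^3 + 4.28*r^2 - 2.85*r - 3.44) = 7.98*r^3 - 8.55*r^2 + 0.2*r + 3.34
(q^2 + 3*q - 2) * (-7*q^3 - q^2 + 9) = -7*q^5 - 22*q^4 + 11*q^3 + 11*q^2 + 27*q - 18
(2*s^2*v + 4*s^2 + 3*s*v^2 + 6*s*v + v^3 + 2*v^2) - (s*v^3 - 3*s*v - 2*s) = 2*s^2*v + 4*s^2 - s*v^3 + 3*s*v^2 + 9*s*v + 2*s + v^3 + 2*v^2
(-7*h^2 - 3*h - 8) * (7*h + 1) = -49*h^3 - 28*h^2 - 59*h - 8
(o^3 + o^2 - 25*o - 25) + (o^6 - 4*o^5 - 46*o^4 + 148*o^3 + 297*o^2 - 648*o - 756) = o^6 - 4*o^5 - 46*o^4 + 149*o^3 + 298*o^2 - 673*o - 781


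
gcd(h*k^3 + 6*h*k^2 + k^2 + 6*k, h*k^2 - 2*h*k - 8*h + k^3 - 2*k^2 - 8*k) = 1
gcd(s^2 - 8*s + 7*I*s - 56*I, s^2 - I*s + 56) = s + 7*I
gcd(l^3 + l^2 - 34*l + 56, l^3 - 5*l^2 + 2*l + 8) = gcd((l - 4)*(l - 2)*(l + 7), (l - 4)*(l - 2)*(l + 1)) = l^2 - 6*l + 8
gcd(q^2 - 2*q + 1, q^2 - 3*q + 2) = q - 1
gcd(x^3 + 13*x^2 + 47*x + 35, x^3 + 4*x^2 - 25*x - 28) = x^2 + 8*x + 7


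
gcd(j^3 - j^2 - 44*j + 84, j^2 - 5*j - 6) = j - 6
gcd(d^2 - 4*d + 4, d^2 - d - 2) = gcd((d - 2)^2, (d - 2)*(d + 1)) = d - 2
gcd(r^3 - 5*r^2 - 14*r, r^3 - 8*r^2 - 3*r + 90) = 1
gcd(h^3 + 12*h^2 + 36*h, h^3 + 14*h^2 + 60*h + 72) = h^2 + 12*h + 36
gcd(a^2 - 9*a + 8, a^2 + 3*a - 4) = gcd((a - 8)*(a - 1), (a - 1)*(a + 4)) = a - 1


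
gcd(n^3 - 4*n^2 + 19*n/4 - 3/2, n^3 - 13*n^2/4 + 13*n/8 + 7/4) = n - 2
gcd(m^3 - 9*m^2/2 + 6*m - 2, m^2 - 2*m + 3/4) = m - 1/2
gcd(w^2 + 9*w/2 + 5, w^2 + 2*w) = w + 2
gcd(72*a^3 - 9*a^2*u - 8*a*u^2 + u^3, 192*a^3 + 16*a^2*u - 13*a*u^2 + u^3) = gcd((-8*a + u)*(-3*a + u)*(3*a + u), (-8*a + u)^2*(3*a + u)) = -24*a^2 - 5*a*u + u^2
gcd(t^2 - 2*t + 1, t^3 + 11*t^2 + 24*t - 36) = t - 1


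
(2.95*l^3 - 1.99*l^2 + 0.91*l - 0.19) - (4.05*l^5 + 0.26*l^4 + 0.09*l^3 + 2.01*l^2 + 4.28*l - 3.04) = -4.05*l^5 - 0.26*l^4 + 2.86*l^3 - 4.0*l^2 - 3.37*l + 2.85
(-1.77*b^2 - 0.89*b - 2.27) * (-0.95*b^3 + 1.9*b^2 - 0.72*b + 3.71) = 1.6815*b^5 - 2.5175*b^4 + 1.7399*b^3 - 10.2389*b^2 - 1.6675*b - 8.4217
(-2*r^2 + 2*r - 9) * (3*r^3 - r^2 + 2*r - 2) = -6*r^5 + 8*r^4 - 33*r^3 + 17*r^2 - 22*r + 18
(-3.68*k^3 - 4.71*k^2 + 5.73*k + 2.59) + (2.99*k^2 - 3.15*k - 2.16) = -3.68*k^3 - 1.72*k^2 + 2.58*k + 0.43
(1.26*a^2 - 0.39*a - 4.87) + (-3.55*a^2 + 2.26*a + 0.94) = -2.29*a^2 + 1.87*a - 3.93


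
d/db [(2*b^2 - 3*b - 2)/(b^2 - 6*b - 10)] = 9*(-b^2 - 4*b + 2)/(b^4 - 12*b^3 + 16*b^2 + 120*b + 100)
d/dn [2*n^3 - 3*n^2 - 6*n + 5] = 6*n^2 - 6*n - 6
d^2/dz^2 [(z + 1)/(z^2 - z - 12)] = 2*(-3*z*(-z^2 + z + 12) - (z + 1)*(2*z - 1)^2)/(-z^2 + z + 12)^3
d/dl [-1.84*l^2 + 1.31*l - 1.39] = 1.31 - 3.68*l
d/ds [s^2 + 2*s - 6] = 2*s + 2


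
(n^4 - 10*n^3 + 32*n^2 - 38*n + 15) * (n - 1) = n^5 - 11*n^4 + 42*n^3 - 70*n^2 + 53*n - 15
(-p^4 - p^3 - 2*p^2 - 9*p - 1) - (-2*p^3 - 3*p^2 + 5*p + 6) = -p^4 + p^3 + p^2 - 14*p - 7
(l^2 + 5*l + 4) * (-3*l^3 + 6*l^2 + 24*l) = -3*l^5 - 9*l^4 + 42*l^3 + 144*l^2 + 96*l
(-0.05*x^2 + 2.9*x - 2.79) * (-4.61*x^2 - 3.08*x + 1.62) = 0.2305*x^4 - 13.215*x^3 + 3.8489*x^2 + 13.2912*x - 4.5198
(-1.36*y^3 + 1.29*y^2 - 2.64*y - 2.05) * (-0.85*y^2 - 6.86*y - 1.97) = 1.156*y^5 + 8.2331*y^4 - 3.9262*y^3 + 17.3116*y^2 + 19.2638*y + 4.0385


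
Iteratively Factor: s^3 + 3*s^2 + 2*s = (s + 1)*(s^2 + 2*s) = s*(s + 1)*(s + 2)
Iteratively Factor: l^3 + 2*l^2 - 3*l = (l + 3)*(l^2 - l) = (l - 1)*(l + 3)*(l)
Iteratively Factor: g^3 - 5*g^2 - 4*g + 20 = (g + 2)*(g^2 - 7*g + 10) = (g - 2)*(g + 2)*(g - 5)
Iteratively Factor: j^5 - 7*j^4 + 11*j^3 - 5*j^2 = (j - 1)*(j^4 - 6*j^3 + 5*j^2) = (j - 5)*(j - 1)*(j^3 - j^2) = j*(j - 5)*(j - 1)*(j^2 - j) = j*(j - 5)*(j - 1)^2*(j)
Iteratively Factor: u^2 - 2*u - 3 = (u - 3)*(u + 1)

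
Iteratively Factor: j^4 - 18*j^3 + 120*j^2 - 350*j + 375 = (j - 5)*(j^3 - 13*j^2 + 55*j - 75) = (j - 5)*(j - 3)*(j^2 - 10*j + 25) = (j - 5)^2*(j - 3)*(j - 5)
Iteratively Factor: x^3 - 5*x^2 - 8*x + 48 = (x + 3)*(x^2 - 8*x + 16) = (x - 4)*(x + 3)*(x - 4)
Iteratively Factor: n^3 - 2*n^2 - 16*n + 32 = (n + 4)*(n^2 - 6*n + 8) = (n - 2)*(n + 4)*(n - 4)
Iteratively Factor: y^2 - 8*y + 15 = (y - 5)*(y - 3)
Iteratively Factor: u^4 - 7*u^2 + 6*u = (u - 2)*(u^3 + 2*u^2 - 3*u) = u*(u - 2)*(u^2 + 2*u - 3) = u*(u - 2)*(u + 3)*(u - 1)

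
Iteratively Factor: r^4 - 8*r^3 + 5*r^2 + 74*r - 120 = (r - 4)*(r^3 - 4*r^2 - 11*r + 30) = (r - 5)*(r - 4)*(r^2 + r - 6) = (r - 5)*(r - 4)*(r - 2)*(r + 3)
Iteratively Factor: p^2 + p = (p + 1)*(p)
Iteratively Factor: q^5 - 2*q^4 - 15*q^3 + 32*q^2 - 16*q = (q)*(q^4 - 2*q^3 - 15*q^2 + 32*q - 16) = q*(q - 1)*(q^3 - q^2 - 16*q + 16) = q*(q - 4)*(q - 1)*(q^2 + 3*q - 4) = q*(q - 4)*(q - 1)^2*(q + 4)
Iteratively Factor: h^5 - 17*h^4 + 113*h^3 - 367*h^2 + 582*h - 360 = (h - 3)*(h^4 - 14*h^3 + 71*h^2 - 154*h + 120) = (h - 4)*(h - 3)*(h^3 - 10*h^2 + 31*h - 30) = (h - 4)*(h - 3)^2*(h^2 - 7*h + 10) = (h - 5)*(h - 4)*(h - 3)^2*(h - 2)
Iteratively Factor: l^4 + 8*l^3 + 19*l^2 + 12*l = (l + 1)*(l^3 + 7*l^2 + 12*l) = (l + 1)*(l + 4)*(l^2 + 3*l) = (l + 1)*(l + 3)*(l + 4)*(l)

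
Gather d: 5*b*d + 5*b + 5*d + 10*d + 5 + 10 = 5*b + d*(5*b + 15) + 15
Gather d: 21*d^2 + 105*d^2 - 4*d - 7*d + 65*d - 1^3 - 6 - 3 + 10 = 126*d^2 + 54*d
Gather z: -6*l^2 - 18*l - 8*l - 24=-6*l^2 - 26*l - 24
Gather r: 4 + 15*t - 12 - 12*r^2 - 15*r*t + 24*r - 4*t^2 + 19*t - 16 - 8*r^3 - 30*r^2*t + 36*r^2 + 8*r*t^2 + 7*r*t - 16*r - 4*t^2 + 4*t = -8*r^3 + r^2*(24 - 30*t) + r*(8*t^2 - 8*t + 8) - 8*t^2 + 38*t - 24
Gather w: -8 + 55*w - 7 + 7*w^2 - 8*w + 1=7*w^2 + 47*w - 14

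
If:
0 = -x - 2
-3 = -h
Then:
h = 3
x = -2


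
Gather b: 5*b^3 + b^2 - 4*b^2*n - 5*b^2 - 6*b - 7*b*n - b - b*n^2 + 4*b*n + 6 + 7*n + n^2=5*b^3 + b^2*(-4*n - 4) + b*(-n^2 - 3*n - 7) + n^2 + 7*n + 6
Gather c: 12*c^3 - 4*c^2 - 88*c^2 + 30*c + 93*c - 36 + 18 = 12*c^3 - 92*c^2 + 123*c - 18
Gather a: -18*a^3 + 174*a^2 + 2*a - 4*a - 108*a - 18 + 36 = -18*a^3 + 174*a^2 - 110*a + 18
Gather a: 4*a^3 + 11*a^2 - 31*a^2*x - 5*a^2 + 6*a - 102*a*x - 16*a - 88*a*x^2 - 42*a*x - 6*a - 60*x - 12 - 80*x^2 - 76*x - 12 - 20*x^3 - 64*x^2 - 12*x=4*a^3 + a^2*(6 - 31*x) + a*(-88*x^2 - 144*x - 16) - 20*x^3 - 144*x^2 - 148*x - 24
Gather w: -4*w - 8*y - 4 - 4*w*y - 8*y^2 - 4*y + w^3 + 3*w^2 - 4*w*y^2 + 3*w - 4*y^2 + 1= w^3 + 3*w^2 + w*(-4*y^2 - 4*y - 1) - 12*y^2 - 12*y - 3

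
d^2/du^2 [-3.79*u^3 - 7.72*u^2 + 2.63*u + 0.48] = -22.74*u - 15.44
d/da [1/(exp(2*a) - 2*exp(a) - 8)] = 2*(1 - exp(a))*exp(a)/(-exp(2*a) + 2*exp(a) + 8)^2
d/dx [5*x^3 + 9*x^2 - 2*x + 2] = 15*x^2 + 18*x - 2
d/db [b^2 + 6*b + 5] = 2*b + 6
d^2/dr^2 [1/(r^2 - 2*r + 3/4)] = 32*(-4*r^2 + 8*r + 16*(r - 1)^2 - 3)/(4*r^2 - 8*r + 3)^3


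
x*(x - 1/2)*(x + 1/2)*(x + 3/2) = x^4 + 3*x^3/2 - x^2/4 - 3*x/8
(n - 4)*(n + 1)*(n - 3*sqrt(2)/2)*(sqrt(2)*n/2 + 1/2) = sqrt(2)*n^4/2 - 3*sqrt(2)*n^3/2 - n^3 - 11*sqrt(2)*n^2/4 + 3*n^2 + 9*sqrt(2)*n/4 + 4*n + 3*sqrt(2)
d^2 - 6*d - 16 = (d - 8)*(d + 2)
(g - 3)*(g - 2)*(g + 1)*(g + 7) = g^4 + 3*g^3 - 27*g^2 + 13*g + 42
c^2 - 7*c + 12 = (c - 4)*(c - 3)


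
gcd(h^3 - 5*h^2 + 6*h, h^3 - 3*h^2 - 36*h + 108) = h - 3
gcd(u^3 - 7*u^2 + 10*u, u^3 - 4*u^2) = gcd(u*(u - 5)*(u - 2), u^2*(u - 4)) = u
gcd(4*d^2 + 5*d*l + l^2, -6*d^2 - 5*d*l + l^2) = d + l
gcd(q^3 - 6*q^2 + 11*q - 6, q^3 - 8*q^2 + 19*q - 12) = q^2 - 4*q + 3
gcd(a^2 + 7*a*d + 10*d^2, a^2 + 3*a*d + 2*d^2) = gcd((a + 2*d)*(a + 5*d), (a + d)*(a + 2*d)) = a + 2*d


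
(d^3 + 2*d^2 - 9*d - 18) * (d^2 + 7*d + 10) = d^5 + 9*d^4 + 15*d^3 - 61*d^2 - 216*d - 180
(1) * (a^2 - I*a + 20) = a^2 - I*a + 20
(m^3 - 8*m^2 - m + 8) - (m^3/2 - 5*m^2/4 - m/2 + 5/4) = m^3/2 - 27*m^2/4 - m/2 + 27/4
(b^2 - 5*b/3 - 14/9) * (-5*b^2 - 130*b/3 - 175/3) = -5*b^4 - 35*b^3 + 65*b^2/3 + 4445*b/27 + 2450/27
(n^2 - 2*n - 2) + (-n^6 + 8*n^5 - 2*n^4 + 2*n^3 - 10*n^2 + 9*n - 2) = -n^6 + 8*n^5 - 2*n^4 + 2*n^3 - 9*n^2 + 7*n - 4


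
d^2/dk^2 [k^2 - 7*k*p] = 2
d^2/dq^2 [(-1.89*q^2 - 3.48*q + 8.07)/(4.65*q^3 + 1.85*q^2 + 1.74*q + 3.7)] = (-81.73305*q^6 - 451.4778*q^5 + 2006.05464*q^4 + 1610.65968*q^3 + 1353.58677*q^2 - 534.27852*q - 68.552556)/(100.544625*q^9 + 120.004875*q^8 + 160.613325*q^7 + 336.151475*q^6 + 251.07597*q^5 + 234.41313*q^4 + 267.705324*q^3 + 109.58586*q^2 + 71.4618*q + 50.653)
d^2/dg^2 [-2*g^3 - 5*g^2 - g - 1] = -12*g - 10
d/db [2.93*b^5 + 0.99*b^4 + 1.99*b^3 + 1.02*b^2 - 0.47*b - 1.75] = 14.65*b^4 + 3.96*b^3 + 5.97*b^2 + 2.04*b - 0.47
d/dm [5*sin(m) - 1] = 5*cos(m)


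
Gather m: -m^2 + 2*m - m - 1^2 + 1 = -m^2 + m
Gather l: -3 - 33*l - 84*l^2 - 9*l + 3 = -84*l^2 - 42*l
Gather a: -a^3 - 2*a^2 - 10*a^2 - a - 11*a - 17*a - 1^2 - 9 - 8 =-a^3 - 12*a^2 - 29*a - 18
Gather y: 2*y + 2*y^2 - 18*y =2*y^2 - 16*y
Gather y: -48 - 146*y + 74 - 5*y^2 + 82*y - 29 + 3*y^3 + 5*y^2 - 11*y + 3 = 3*y^3 - 75*y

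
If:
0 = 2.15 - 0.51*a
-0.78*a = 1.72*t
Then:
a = 4.22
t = -1.91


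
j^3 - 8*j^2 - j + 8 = (j - 8)*(j - 1)*(j + 1)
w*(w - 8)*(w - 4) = w^3 - 12*w^2 + 32*w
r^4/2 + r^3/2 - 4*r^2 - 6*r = r*(r/2 + 1)*(r - 3)*(r + 2)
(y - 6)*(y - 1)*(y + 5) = y^3 - 2*y^2 - 29*y + 30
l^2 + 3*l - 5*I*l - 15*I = (l + 3)*(l - 5*I)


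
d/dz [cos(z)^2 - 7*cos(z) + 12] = (7 - 2*cos(z))*sin(z)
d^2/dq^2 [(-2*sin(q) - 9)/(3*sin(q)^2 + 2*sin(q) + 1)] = 2*(9*sin(q)^5 + 156*sin(q)^4 + 45*sin(q)^3 - 281*sin(q)^2 - 152*sin(q) - 5)/(3*sin(q)^2 + 2*sin(q) + 1)^3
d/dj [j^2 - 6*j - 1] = 2*j - 6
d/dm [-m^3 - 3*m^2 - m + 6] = -3*m^2 - 6*m - 1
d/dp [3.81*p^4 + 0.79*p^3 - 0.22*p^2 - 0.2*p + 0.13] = 15.24*p^3 + 2.37*p^2 - 0.44*p - 0.2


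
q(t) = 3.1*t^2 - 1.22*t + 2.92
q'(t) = 6.2*t - 1.22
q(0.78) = 3.85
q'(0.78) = 3.62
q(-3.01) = 34.68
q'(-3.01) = -19.88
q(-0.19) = 3.26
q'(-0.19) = -2.40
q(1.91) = 11.90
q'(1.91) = 10.62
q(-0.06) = 3.00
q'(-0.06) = -1.59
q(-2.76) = 29.90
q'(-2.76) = -18.33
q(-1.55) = 12.26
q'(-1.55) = -10.83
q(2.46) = 18.68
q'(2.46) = 14.03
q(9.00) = 243.04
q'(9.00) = 54.58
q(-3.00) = 34.48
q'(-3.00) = -19.82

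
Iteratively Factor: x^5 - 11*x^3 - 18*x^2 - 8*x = (x)*(x^4 - 11*x^2 - 18*x - 8) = x*(x + 1)*(x^3 - x^2 - 10*x - 8) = x*(x + 1)*(x + 2)*(x^2 - 3*x - 4) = x*(x + 1)^2*(x + 2)*(x - 4)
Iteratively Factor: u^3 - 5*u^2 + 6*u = (u - 2)*(u^2 - 3*u) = u*(u - 2)*(u - 3)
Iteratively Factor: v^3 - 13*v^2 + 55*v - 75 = (v - 3)*(v^2 - 10*v + 25) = (v - 5)*(v - 3)*(v - 5)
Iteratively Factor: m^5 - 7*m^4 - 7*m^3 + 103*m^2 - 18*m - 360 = (m - 4)*(m^4 - 3*m^3 - 19*m^2 + 27*m + 90) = (m - 4)*(m + 3)*(m^3 - 6*m^2 - m + 30) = (m - 4)*(m + 2)*(m + 3)*(m^2 - 8*m + 15) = (m - 5)*(m - 4)*(m + 2)*(m + 3)*(m - 3)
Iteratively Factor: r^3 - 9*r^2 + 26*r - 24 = (r - 4)*(r^2 - 5*r + 6) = (r - 4)*(r - 2)*(r - 3)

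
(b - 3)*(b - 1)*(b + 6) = b^3 + 2*b^2 - 21*b + 18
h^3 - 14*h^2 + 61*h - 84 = (h - 7)*(h - 4)*(h - 3)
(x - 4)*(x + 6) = x^2 + 2*x - 24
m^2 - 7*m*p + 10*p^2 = (m - 5*p)*(m - 2*p)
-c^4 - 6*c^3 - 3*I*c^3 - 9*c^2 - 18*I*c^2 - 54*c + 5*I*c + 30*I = (c + 6)*(c + 5*I)*(I*c + 1)^2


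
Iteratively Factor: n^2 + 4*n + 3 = (n + 1)*(n + 3)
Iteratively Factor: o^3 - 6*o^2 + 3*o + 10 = (o + 1)*(o^2 - 7*o + 10) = (o - 5)*(o + 1)*(o - 2)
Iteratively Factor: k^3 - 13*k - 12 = (k - 4)*(k^2 + 4*k + 3) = (k - 4)*(k + 3)*(k + 1)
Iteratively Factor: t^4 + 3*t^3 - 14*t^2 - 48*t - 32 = (t + 2)*(t^3 + t^2 - 16*t - 16) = (t + 1)*(t + 2)*(t^2 - 16) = (t - 4)*(t + 1)*(t + 2)*(t + 4)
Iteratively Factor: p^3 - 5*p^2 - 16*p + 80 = (p + 4)*(p^2 - 9*p + 20) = (p - 4)*(p + 4)*(p - 5)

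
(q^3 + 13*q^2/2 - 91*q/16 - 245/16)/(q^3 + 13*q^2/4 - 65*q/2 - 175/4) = (q - 7/4)/(q - 5)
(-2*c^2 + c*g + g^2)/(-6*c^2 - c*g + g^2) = (c - g)/(3*c - g)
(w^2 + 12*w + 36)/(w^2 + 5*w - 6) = (w + 6)/(w - 1)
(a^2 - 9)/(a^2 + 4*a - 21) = (a + 3)/(a + 7)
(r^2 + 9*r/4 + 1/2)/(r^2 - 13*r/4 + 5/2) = (4*r^2 + 9*r + 2)/(4*r^2 - 13*r + 10)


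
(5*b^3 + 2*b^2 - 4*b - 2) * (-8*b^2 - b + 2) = -40*b^5 - 21*b^4 + 40*b^3 + 24*b^2 - 6*b - 4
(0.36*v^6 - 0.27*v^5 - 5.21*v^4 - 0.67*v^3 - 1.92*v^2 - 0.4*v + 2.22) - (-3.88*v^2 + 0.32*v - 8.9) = 0.36*v^6 - 0.27*v^5 - 5.21*v^4 - 0.67*v^3 + 1.96*v^2 - 0.72*v + 11.12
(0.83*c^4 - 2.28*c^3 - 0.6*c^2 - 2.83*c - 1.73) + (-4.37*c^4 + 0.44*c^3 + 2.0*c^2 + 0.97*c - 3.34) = -3.54*c^4 - 1.84*c^3 + 1.4*c^2 - 1.86*c - 5.07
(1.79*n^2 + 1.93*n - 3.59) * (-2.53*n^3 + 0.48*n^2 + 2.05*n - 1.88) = -4.5287*n^5 - 4.0237*n^4 + 13.6786*n^3 - 1.1319*n^2 - 10.9879*n + 6.7492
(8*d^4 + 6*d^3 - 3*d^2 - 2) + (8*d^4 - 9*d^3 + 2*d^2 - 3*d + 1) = 16*d^4 - 3*d^3 - d^2 - 3*d - 1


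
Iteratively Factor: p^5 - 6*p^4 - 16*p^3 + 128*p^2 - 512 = (p - 4)*(p^4 - 2*p^3 - 24*p^2 + 32*p + 128) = (p - 4)*(p + 4)*(p^3 - 6*p^2 + 32) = (p - 4)^2*(p + 4)*(p^2 - 2*p - 8) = (p - 4)^3*(p + 4)*(p + 2)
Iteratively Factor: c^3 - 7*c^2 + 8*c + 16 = (c + 1)*(c^2 - 8*c + 16) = (c - 4)*(c + 1)*(c - 4)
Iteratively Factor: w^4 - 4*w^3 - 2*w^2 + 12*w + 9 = (w - 3)*(w^3 - w^2 - 5*w - 3) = (w - 3)*(w + 1)*(w^2 - 2*w - 3) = (w - 3)^2*(w + 1)*(w + 1)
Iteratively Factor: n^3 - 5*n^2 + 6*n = (n - 3)*(n^2 - 2*n) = n*(n - 3)*(n - 2)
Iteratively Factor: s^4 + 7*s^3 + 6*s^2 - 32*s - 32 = (s + 1)*(s^3 + 6*s^2 - 32) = (s + 1)*(s + 4)*(s^2 + 2*s - 8) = (s + 1)*(s + 4)^2*(s - 2)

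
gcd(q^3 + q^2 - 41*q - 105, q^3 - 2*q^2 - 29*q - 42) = q^2 - 4*q - 21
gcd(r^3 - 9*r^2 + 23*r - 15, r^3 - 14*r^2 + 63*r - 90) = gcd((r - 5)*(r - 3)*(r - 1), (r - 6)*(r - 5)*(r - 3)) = r^2 - 8*r + 15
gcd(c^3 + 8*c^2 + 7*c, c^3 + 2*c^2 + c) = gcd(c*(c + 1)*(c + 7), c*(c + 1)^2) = c^2 + c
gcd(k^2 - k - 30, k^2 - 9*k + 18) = k - 6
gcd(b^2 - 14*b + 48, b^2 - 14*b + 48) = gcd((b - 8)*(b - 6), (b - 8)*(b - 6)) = b^2 - 14*b + 48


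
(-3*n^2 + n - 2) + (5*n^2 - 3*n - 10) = 2*n^2 - 2*n - 12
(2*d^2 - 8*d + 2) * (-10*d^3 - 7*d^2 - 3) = -20*d^5 + 66*d^4 + 36*d^3 - 20*d^2 + 24*d - 6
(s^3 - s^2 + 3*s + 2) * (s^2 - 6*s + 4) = s^5 - 7*s^4 + 13*s^3 - 20*s^2 + 8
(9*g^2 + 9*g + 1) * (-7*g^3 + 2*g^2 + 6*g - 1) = -63*g^5 - 45*g^4 + 65*g^3 + 47*g^2 - 3*g - 1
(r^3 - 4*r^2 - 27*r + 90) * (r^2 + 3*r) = r^5 - r^4 - 39*r^3 + 9*r^2 + 270*r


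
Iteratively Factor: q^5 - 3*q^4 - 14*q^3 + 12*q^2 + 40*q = (q + 2)*(q^4 - 5*q^3 - 4*q^2 + 20*q) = (q - 5)*(q + 2)*(q^3 - 4*q) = q*(q - 5)*(q + 2)*(q^2 - 4) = q*(q - 5)*(q + 2)^2*(q - 2)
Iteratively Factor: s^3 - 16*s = (s - 4)*(s^2 + 4*s) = (s - 4)*(s + 4)*(s)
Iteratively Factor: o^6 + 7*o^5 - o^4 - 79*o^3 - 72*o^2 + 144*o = (o - 3)*(o^5 + 10*o^4 + 29*o^3 + 8*o^2 - 48*o) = (o - 3)*(o - 1)*(o^4 + 11*o^3 + 40*o^2 + 48*o) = (o - 3)*(o - 1)*(o + 3)*(o^3 + 8*o^2 + 16*o) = (o - 3)*(o - 1)*(o + 3)*(o + 4)*(o^2 + 4*o) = o*(o - 3)*(o - 1)*(o + 3)*(o + 4)*(o + 4)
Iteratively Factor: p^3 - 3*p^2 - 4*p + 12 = (p - 3)*(p^2 - 4) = (p - 3)*(p + 2)*(p - 2)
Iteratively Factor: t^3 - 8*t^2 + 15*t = (t - 3)*(t^2 - 5*t) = t*(t - 3)*(t - 5)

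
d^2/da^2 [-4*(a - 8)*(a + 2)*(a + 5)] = 8 - 24*a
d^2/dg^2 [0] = 0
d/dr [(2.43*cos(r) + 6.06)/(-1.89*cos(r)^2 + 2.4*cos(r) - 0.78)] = (-4.5927*cos(r)^2 - 22.9068*cos(r) + 16.4394)*sin(r)/(3.5721*cos(r)^4 - 9.072*cos(r)^3 + 8.7084*cos(r)^2 - 3.744*cos(r) + 0.6084)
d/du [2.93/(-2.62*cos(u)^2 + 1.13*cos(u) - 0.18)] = (3.3109 - 15.3532*cos(u))*sin(u)/(2.62*cos(u)^2 - 1.13*cos(u) + 0.18)^2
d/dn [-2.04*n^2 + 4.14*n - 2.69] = 4.14 - 4.08*n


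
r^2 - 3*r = r*(r - 3)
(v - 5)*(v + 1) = v^2 - 4*v - 5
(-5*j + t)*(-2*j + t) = 10*j^2 - 7*j*t + t^2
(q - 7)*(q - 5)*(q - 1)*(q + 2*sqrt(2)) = q^4 - 13*q^3 + 2*sqrt(2)*q^3 - 26*sqrt(2)*q^2 + 47*q^2 - 35*q + 94*sqrt(2)*q - 70*sqrt(2)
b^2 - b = b*(b - 1)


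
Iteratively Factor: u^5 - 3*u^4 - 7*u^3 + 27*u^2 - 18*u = (u + 3)*(u^4 - 6*u^3 + 11*u^2 - 6*u) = (u - 2)*(u + 3)*(u^3 - 4*u^2 + 3*u) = u*(u - 2)*(u + 3)*(u^2 - 4*u + 3) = u*(u - 2)*(u - 1)*(u + 3)*(u - 3)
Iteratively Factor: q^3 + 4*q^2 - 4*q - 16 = (q + 4)*(q^2 - 4) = (q + 2)*(q + 4)*(q - 2)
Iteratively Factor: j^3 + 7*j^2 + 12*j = (j + 4)*(j^2 + 3*j) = j*(j + 4)*(j + 3)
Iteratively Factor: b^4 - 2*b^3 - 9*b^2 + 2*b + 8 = (b + 1)*(b^3 - 3*b^2 - 6*b + 8) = (b - 4)*(b + 1)*(b^2 + b - 2) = (b - 4)*(b - 1)*(b + 1)*(b + 2)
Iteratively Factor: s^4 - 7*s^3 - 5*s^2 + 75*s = (s - 5)*(s^3 - 2*s^2 - 15*s) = s*(s - 5)*(s^2 - 2*s - 15) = s*(s - 5)*(s + 3)*(s - 5)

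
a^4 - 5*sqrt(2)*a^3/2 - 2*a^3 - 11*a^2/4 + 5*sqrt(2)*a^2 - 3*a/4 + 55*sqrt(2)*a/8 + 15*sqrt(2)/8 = (a - 3)*(a + 1/2)^2*(a - 5*sqrt(2)/2)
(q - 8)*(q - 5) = q^2 - 13*q + 40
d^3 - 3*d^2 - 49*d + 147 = (d - 7)*(d - 3)*(d + 7)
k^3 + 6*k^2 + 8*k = k*(k + 2)*(k + 4)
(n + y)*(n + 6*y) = n^2 + 7*n*y + 6*y^2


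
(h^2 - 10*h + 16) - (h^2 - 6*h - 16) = 32 - 4*h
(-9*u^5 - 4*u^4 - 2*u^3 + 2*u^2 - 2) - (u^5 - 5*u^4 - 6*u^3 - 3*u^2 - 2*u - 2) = -10*u^5 + u^4 + 4*u^3 + 5*u^2 + 2*u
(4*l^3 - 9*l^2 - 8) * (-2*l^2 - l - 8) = -8*l^5 + 14*l^4 - 23*l^3 + 88*l^2 + 8*l + 64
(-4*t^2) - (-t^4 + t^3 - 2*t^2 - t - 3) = t^4 - t^3 - 2*t^2 + t + 3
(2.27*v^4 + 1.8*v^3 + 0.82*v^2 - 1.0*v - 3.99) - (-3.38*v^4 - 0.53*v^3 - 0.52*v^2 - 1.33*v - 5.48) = 5.65*v^4 + 2.33*v^3 + 1.34*v^2 + 0.33*v + 1.49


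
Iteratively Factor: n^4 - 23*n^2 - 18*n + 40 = (n - 5)*(n^3 + 5*n^2 + 2*n - 8) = (n - 5)*(n + 4)*(n^2 + n - 2) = (n - 5)*(n + 2)*(n + 4)*(n - 1)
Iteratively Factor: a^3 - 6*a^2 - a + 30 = (a - 5)*(a^2 - a - 6) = (a - 5)*(a + 2)*(a - 3)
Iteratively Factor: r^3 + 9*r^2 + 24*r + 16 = (r + 1)*(r^2 + 8*r + 16) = (r + 1)*(r + 4)*(r + 4)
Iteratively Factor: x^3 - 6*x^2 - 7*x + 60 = (x + 3)*(x^2 - 9*x + 20) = (x - 5)*(x + 3)*(x - 4)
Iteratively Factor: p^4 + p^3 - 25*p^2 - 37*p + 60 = (p - 1)*(p^3 + 2*p^2 - 23*p - 60) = (p - 1)*(p + 3)*(p^2 - p - 20) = (p - 5)*(p - 1)*(p + 3)*(p + 4)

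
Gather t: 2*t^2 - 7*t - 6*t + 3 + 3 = 2*t^2 - 13*t + 6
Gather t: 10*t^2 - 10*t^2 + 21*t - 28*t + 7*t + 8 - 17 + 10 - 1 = 0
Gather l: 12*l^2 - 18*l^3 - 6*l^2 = -18*l^3 + 6*l^2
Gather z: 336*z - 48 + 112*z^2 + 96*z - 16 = 112*z^2 + 432*z - 64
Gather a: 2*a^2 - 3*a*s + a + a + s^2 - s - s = 2*a^2 + a*(2 - 3*s) + s^2 - 2*s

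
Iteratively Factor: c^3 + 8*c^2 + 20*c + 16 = (c + 2)*(c^2 + 6*c + 8) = (c + 2)^2*(c + 4)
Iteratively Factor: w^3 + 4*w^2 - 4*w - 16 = (w + 4)*(w^2 - 4) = (w - 2)*(w + 4)*(w + 2)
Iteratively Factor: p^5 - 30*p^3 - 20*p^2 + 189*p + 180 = (p - 3)*(p^4 + 3*p^3 - 21*p^2 - 83*p - 60) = (p - 3)*(p + 3)*(p^3 - 21*p - 20) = (p - 3)*(p + 3)*(p + 4)*(p^2 - 4*p - 5) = (p - 5)*(p - 3)*(p + 3)*(p + 4)*(p + 1)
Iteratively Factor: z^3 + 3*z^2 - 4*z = (z + 4)*(z^2 - z) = z*(z + 4)*(z - 1)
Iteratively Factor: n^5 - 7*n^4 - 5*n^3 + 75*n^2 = (n)*(n^4 - 7*n^3 - 5*n^2 + 75*n) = n*(n - 5)*(n^3 - 2*n^2 - 15*n) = n*(n - 5)^2*(n^2 + 3*n) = n^2*(n - 5)^2*(n + 3)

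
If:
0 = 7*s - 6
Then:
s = 6/7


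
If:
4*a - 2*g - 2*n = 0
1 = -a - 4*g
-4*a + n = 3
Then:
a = -11/7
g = 1/7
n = -23/7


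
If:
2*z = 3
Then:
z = 3/2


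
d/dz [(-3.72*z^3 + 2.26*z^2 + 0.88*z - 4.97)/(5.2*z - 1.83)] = (-38.688*z^3 + 32.1748*z^2 - 8.2716*z + 24.2336)/(27.04*z^2 - 19.032*z + 3.3489)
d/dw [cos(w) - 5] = -sin(w)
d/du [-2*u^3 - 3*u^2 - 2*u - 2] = -6*u^2 - 6*u - 2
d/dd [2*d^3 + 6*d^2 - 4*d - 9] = 6*d^2 + 12*d - 4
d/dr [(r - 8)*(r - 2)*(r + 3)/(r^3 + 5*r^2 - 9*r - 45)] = 2*(6*r^2 - 31*r + 59)/(r^4 + 4*r^3 - 26*r^2 - 60*r + 225)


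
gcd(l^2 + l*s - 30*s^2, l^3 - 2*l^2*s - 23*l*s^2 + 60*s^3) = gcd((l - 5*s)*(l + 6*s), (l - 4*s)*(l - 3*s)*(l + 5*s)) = 1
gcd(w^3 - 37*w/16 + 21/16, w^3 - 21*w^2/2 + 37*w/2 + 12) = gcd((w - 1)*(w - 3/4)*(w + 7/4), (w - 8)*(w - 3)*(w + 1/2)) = 1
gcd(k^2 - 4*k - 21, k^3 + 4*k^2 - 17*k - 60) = k + 3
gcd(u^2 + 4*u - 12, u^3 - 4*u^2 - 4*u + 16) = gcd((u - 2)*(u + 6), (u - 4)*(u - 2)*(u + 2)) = u - 2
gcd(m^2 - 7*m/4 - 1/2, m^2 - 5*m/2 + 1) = m - 2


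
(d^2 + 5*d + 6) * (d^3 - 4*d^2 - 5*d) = d^5 + d^4 - 19*d^3 - 49*d^2 - 30*d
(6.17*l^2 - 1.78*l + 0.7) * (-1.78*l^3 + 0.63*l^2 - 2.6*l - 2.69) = -10.9826*l^5 + 7.0555*l^4 - 18.4094*l^3 - 11.5283*l^2 + 2.9682*l - 1.883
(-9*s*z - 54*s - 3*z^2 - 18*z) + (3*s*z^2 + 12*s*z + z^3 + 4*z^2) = 3*s*z^2 + 3*s*z - 54*s + z^3 + z^2 - 18*z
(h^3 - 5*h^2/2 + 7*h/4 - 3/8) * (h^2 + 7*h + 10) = h^5 + 9*h^4/2 - 23*h^3/4 - 105*h^2/8 + 119*h/8 - 15/4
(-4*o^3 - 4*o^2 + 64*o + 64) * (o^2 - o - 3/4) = -4*o^5 + 71*o^3 + 3*o^2 - 112*o - 48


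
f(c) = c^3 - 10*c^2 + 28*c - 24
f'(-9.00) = 451.00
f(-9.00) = -1815.00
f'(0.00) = 28.00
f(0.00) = -24.00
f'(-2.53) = 97.80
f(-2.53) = -175.04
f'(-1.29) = 58.79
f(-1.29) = -78.91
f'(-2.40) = 93.28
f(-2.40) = -162.62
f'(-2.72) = 104.60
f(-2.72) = -194.27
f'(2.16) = -1.20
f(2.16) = -0.10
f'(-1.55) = 66.21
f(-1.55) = -95.15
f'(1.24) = 7.81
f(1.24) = -2.75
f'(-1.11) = 53.90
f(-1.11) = -68.77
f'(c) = 3*c^2 - 20*c + 28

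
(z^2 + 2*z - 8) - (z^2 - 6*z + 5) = 8*z - 13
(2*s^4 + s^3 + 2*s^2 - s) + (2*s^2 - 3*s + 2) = 2*s^4 + s^3 + 4*s^2 - 4*s + 2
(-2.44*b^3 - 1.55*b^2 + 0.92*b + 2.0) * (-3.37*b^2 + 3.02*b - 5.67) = 8.2228*b^5 - 2.1453*b^4 + 6.0534*b^3 + 4.8269*b^2 + 0.8236*b - 11.34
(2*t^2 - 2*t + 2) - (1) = 2*t^2 - 2*t + 1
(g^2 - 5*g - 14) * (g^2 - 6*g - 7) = g^4 - 11*g^3 + 9*g^2 + 119*g + 98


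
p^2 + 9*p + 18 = (p + 3)*(p + 6)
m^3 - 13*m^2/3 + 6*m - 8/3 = (m - 2)*(m - 4/3)*(m - 1)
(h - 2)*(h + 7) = h^2 + 5*h - 14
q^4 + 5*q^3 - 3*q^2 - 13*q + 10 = (q - 1)^2*(q + 2)*(q + 5)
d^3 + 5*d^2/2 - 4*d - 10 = (d - 2)*(d + 2)*(d + 5/2)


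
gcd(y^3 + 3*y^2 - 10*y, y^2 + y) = y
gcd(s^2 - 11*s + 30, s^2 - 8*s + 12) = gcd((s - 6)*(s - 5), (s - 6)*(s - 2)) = s - 6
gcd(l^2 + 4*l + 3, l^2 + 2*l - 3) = l + 3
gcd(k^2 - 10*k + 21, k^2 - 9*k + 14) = k - 7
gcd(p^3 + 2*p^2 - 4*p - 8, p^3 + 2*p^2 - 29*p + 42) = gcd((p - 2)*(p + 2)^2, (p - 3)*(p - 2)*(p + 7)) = p - 2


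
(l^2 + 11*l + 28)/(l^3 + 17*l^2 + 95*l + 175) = (l + 4)/(l^2 + 10*l + 25)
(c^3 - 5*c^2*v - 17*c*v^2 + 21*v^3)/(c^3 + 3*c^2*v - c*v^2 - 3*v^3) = (c - 7*v)/(c + v)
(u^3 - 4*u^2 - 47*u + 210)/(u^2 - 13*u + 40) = (u^2 + u - 42)/(u - 8)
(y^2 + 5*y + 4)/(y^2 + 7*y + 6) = (y + 4)/(y + 6)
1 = 1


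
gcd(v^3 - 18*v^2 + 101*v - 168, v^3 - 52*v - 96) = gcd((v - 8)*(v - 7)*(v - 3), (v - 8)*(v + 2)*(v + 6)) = v - 8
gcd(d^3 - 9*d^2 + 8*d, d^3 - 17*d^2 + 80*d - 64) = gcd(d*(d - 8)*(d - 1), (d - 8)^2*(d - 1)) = d^2 - 9*d + 8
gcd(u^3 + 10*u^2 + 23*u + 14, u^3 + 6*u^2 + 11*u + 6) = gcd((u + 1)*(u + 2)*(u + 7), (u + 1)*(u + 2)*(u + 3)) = u^2 + 3*u + 2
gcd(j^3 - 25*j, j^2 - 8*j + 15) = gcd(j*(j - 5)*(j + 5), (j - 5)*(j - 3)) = j - 5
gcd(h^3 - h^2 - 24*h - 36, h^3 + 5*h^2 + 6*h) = h^2 + 5*h + 6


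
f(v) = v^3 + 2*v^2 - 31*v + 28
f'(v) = 3*v^2 + 4*v - 31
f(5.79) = 109.66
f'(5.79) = 92.73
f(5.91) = 121.07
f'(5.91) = 97.42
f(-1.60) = 78.62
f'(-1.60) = -29.72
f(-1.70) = 81.57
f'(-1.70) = -29.13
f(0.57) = 11.16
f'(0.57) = -27.75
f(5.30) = 68.76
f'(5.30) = 74.47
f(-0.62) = 47.75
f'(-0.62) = -32.33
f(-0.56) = 45.81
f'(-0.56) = -32.30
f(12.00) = 1672.00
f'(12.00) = 449.00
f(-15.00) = -2432.00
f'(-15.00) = 584.00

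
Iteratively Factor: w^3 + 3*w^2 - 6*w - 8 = (w + 4)*(w^2 - w - 2) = (w - 2)*(w + 4)*(w + 1)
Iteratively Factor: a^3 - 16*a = (a + 4)*(a^2 - 4*a) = a*(a + 4)*(a - 4)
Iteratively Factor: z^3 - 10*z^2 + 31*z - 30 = (z - 5)*(z^2 - 5*z + 6) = (z - 5)*(z - 2)*(z - 3)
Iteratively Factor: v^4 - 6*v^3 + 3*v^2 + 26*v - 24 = (v + 2)*(v^3 - 8*v^2 + 19*v - 12) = (v - 3)*(v + 2)*(v^2 - 5*v + 4) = (v - 3)*(v - 1)*(v + 2)*(v - 4)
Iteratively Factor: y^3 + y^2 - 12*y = (y)*(y^2 + y - 12) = y*(y - 3)*(y + 4)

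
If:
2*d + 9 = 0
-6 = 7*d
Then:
No Solution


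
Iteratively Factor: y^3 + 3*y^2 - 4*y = (y + 4)*(y^2 - y) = y*(y + 4)*(y - 1)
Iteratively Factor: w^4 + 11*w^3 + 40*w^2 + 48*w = (w + 3)*(w^3 + 8*w^2 + 16*w) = w*(w + 3)*(w^2 + 8*w + 16) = w*(w + 3)*(w + 4)*(w + 4)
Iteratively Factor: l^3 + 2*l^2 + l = (l)*(l^2 + 2*l + 1) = l*(l + 1)*(l + 1)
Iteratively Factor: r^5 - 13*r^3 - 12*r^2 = (r)*(r^4 - 13*r^2 - 12*r) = r^2*(r^3 - 13*r - 12) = r^2*(r + 1)*(r^2 - r - 12) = r^2*(r - 4)*(r + 1)*(r + 3)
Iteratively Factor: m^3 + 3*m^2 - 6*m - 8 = (m + 1)*(m^2 + 2*m - 8) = (m + 1)*(m + 4)*(m - 2)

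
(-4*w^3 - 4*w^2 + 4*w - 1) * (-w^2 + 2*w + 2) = 4*w^5 - 4*w^4 - 20*w^3 + w^2 + 6*w - 2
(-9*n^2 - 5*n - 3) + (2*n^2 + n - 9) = -7*n^2 - 4*n - 12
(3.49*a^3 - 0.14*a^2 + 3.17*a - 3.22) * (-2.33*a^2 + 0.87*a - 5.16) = -8.1317*a^5 + 3.3625*a^4 - 25.5163*a^3 + 10.9829*a^2 - 19.1586*a + 16.6152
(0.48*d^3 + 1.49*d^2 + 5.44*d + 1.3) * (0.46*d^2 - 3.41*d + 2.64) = 0.2208*d^5 - 0.9514*d^4 - 1.3113*d^3 - 14.0188*d^2 + 9.9286*d + 3.432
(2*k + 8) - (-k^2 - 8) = k^2 + 2*k + 16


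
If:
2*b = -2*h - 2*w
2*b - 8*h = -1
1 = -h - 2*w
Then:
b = 7/18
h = 2/9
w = -11/18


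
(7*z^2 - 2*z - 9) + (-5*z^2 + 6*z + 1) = 2*z^2 + 4*z - 8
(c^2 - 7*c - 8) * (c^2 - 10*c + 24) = c^4 - 17*c^3 + 86*c^2 - 88*c - 192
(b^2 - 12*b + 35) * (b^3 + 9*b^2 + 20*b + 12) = b^5 - 3*b^4 - 53*b^3 + 87*b^2 + 556*b + 420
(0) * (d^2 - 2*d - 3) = 0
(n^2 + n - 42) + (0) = n^2 + n - 42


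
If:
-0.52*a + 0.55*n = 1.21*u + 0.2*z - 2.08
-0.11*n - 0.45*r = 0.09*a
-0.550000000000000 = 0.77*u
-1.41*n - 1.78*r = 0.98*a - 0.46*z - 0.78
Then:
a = 0.068250018297592*z + 3.88094055597794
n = 0.428163653663178*z - 1.68399386395852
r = -0.118312230110517*z - 0.364545166672392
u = -0.71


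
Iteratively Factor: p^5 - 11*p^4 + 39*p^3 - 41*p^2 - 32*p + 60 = (p - 5)*(p^4 - 6*p^3 + 9*p^2 + 4*p - 12) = (p - 5)*(p + 1)*(p^3 - 7*p^2 + 16*p - 12) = (p - 5)*(p - 3)*(p + 1)*(p^2 - 4*p + 4) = (p - 5)*(p - 3)*(p - 2)*(p + 1)*(p - 2)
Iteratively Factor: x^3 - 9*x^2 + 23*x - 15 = (x - 1)*(x^2 - 8*x + 15) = (x - 5)*(x - 1)*(x - 3)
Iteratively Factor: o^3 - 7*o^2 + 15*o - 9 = (o - 3)*(o^2 - 4*o + 3) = (o - 3)*(o - 1)*(o - 3)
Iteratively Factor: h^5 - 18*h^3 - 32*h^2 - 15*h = (h - 5)*(h^4 + 5*h^3 + 7*h^2 + 3*h) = (h - 5)*(h + 1)*(h^3 + 4*h^2 + 3*h) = (h - 5)*(h + 1)*(h + 3)*(h^2 + h) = h*(h - 5)*(h + 1)*(h + 3)*(h + 1)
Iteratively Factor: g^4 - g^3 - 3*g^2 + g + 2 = (g - 1)*(g^3 - 3*g - 2) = (g - 2)*(g - 1)*(g^2 + 2*g + 1) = (g - 2)*(g - 1)*(g + 1)*(g + 1)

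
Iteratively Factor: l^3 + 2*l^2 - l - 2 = (l - 1)*(l^2 + 3*l + 2) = (l - 1)*(l + 2)*(l + 1)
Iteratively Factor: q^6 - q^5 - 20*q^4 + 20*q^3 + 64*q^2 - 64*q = (q)*(q^5 - q^4 - 20*q^3 + 20*q^2 + 64*q - 64) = q*(q + 4)*(q^4 - 5*q^3 + 20*q - 16) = q*(q + 2)*(q + 4)*(q^3 - 7*q^2 + 14*q - 8) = q*(q - 1)*(q + 2)*(q + 4)*(q^2 - 6*q + 8) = q*(q - 4)*(q - 1)*(q + 2)*(q + 4)*(q - 2)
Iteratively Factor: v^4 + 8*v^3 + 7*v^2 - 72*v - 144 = (v - 3)*(v^3 + 11*v^2 + 40*v + 48) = (v - 3)*(v + 4)*(v^2 + 7*v + 12) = (v - 3)*(v + 3)*(v + 4)*(v + 4)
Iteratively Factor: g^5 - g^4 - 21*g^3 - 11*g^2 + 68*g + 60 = (g + 2)*(g^4 - 3*g^3 - 15*g^2 + 19*g + 30) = (g + 1)*(g + 2)*(g^3 - 4*g^2 - 11*g + 30) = (g - 2)*(g + 1)*(g + 2)*(g^2 - 2*g - 15) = (g - 5)*(g - 2)*(g + 1)*(g + 2)*(g + 3)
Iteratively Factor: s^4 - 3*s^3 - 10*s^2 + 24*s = (s)*(s^3 - 3*s^2 - 10*s + 24) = s*(s - 2)*(s^2 - s - 12) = s*(s - 2)*(s + 3)*(s - 4)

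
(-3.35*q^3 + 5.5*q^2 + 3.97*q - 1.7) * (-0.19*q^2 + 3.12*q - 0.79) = 0.6365*q^5 - 11.497*q^4 + 19.0522*q^3 + 8.3644*q^2 - 8.4403*q + 1.343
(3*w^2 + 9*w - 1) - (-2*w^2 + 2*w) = 5*w^2 + 7*w - 1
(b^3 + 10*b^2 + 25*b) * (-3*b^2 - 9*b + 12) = -3*b^5 - 39*b^4 - 153*b^3 - 105*b^2 + 300*b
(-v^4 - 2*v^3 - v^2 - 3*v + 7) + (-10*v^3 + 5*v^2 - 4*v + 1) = -v^4 - 12*v^3 + 4*v^2 - 7*v + 8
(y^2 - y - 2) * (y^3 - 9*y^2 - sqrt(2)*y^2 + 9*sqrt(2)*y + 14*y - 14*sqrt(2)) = y^5 - 10*y^4 - sqrt(2)*y^4 + 10*sqrt(2)*y^3 + 21*y^3 - 21*sqrt(2)*y^2 + 4*y^2 - 28*y - 4*sqrt(2)*y + 28*sqrt(2)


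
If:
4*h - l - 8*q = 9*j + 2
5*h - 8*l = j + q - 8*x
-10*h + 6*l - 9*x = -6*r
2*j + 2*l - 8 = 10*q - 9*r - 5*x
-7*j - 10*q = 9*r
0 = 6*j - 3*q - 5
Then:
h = 70073/161127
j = 84538/161127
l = -7052/161127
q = -99469/161127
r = 134308/483381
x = -52714/161127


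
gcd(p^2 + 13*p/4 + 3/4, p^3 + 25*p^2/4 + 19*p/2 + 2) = p + 1/4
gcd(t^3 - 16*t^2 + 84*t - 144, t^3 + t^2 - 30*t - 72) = t - 6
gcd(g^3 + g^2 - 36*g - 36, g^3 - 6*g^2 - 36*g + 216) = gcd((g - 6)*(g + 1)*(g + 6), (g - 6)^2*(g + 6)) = g^2 - 36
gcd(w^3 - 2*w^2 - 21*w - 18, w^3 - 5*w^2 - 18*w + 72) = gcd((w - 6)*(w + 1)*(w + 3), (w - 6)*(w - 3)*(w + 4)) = w - 6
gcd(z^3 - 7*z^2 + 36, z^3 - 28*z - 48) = z^2 - 4*z - 12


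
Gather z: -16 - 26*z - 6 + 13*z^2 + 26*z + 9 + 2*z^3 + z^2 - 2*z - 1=2*z^3 + 14*z^2 - 2*z - 14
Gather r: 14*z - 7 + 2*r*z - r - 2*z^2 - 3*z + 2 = r*(2*z - 1) - 2*z^2 + 11*z - 5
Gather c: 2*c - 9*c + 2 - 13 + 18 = 7 - 7*c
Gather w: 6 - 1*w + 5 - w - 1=10 - 2*w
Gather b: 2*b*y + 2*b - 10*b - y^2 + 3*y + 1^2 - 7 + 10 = b*(2*y - 8) - y^2 + 3*y + 4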